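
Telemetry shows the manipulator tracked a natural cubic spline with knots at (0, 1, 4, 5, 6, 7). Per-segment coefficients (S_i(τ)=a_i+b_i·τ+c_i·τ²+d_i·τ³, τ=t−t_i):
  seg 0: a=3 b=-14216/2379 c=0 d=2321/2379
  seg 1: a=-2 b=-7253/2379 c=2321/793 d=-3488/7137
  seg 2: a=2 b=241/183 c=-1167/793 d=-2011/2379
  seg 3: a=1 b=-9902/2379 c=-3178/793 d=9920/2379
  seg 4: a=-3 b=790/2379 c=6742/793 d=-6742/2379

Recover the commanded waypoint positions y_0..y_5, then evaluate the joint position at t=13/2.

y_0 = S_0(0) = a_0 = 3
y_1 = S_1(0) = a_1 = -2
y_2 = S_2(0) = a_2 = 2
y_3 = S_3(0) = a_3 = 1
y_4 = S_4(0) = a_4 = -3
y_5 = S_4(1) = 3
t_q=13/2 is in segment 4 (τ=1/2); S_4(τ)=-3371/3172

y_0=3 y_1=-2 y_2=2 y_3=1 y_4=-3 y_5=3
S(13/2) = -3371/3172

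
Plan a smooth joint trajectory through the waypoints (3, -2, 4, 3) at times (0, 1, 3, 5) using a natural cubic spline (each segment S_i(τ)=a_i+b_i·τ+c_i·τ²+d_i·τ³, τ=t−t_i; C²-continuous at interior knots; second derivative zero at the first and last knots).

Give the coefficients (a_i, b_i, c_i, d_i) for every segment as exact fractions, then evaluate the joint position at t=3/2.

Δ: Δ0=-5, Δ1=3, Δ2=-1/2
row 1: diag=6, rhs=48; c'=1/3, d'=8
row 2: denom=8−2·1/3=22/3; d'=(-21−2·8)/(22/3)=-111/22
back: M2=-111/22
back: M1=8−1/3·-111/22=213/22
M: M0=0, M1=213/22, M2=-111/22, M3=0
seg 0: a=3, c=M0/2=0, d=(M1−M0)/(6·1)=71/44, b=Δ0−h0·(2M0+M1)/6=-291/44
seg 1: a=-2, c=M1/2=213/44, d=(M2−M1)/(6·2)=-27/22, b=Δ1−h1·(2M1+M2)/6=-39/22
seg 2: a=4, c=M2/2=-111/44, d=(M3−M2)/(6·2)=37/88, b=Δ2−h2·(2M2+M3)/6=63/22
t_q=3/2 → seg 1, τ=1/2; S=-2+-39/22·τ+213/44·τ²+-27/22·τ³=-161/88

  seg 0: a=3 b=-291/44 c=0 d=71/44
  seg 1: a=-2 b=-39/22 c=213/44 d=-27/22
  seg 2: a=4 b=63/22 c=-111/44 d=37/88
S(3/2) = -161/88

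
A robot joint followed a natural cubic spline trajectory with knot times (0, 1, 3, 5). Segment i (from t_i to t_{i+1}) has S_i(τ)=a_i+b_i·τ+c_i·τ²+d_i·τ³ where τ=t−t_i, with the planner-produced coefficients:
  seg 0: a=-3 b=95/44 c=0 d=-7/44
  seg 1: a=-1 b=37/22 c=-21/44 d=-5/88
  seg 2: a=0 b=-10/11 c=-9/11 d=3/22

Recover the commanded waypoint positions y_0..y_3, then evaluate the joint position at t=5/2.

y_0=-3 y_1=-1 y_2=0 y_3=-4
S(5/2) = 181/704

y_0 = S_0(0) = a_0 = -3
y_1 = S_1(0) = a_1 = -1
y_2 = S_2(0) = a_2 = 0
y_3 = S_2(2) = -4
t_q=5/2 is in segment 1 (τ=3/2); S_1(τ)=181/704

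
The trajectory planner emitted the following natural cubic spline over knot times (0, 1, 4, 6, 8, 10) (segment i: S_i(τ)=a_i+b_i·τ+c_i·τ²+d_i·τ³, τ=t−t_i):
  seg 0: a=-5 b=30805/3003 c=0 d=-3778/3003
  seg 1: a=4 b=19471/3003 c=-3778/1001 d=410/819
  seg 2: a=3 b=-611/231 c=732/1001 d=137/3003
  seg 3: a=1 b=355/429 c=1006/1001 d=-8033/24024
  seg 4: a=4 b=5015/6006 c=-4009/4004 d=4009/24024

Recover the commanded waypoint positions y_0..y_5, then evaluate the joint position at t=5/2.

y_0 = S_0(0) = a_0 = -5
y_1 = S_1(0) = a_1 = 4
y_2 = S_2(0) = a_2 = 3
y_3 = S_3(0) = a_3 = 1
y_4 = S_4(0) = a_4 = 4
y_5 = S_4(2) = 3
t_q=5/2 is in segment 1 (τ=3/2); S_1(τ)=27721/4004

y_0=-5 y_1=4 y_2=3 y_3=1 y_4=4 y_5=3
S(5/2) = 27721/4004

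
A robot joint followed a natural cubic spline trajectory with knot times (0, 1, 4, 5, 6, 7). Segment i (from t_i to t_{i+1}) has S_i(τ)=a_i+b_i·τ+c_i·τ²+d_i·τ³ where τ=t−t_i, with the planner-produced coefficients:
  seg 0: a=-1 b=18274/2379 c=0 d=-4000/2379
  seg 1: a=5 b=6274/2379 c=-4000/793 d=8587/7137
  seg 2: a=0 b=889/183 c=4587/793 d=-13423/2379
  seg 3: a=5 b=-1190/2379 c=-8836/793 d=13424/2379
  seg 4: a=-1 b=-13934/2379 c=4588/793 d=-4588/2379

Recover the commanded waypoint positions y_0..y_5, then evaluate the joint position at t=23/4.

y_0 = S_0(0) = a_0 = -1
y_1 = S_1(0) = a_1 = 5
y_2 = S_2(0) = a_2 = 0
y_3 = S_3(0) = a_3 = 5
y_4 = S_4(0) = a_4 = -1
y_5 = S_4(1) = -3
t_q=23/4 is in segment 3 (τ=3/4); S_3(τ)=45/61

y_0=-1 y_1=5 y_2=0 y_3=5 y_4=-1 y_5=-3
S(23/4) = 45/61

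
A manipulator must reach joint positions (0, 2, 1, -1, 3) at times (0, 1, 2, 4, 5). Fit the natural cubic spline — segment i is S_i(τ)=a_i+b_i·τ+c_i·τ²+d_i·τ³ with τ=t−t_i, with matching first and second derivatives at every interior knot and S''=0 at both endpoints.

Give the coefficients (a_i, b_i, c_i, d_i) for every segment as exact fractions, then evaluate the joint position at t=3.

  seg 0: a=0 b=165/61 c=0 d=-43/61
  seg 1: a=2 b=36/61 c=-129/61 d=32/61
  seg 2: a=1 b=-126/61 c=-33/61 d=131/244
  seg 3: a=-1 b=135/61 c=327/122 d=-109/122
S(3) = -261/244

Δ: Δ0=2, Δ1=-1, Δ2=-1, Δ3=4
row 1: diag=4, rhs=-18; c'=1/4, d'=-9/2
row 2: denom=6−1·1/4=23/4; d'=(0−1·-9/2)/(23/4)=18/23
row 3: denom=6−2·8/23=122/23; d'=(30−2·18/23)/(122/23)=327/61
back: M3=327/61
back: M2=18/23−8/23·327/61=-66/61
back: M1=-9/2−1/4·-66/61=-258/61
M: M0=0, M1=-258/61, M2=-66/61, M3=327/61, M4=0
seg 0: a=0, c=M0/2=0, d=(M1−M0)/(6·1)=-43/61, b=Δ0−h0·(2M0+M1)/6=165/61
seg 1: a=2, c=M1/2=-129/61, d=(M2−M1)/(6·1)=32/61, b=Δ1−h1·(2M1+M2)/6=36/61
seg 2: a=1, c=M2/2=-33/61, d=(M3−M2)/(6·2)=131/244, b=Δ2−h2·(2M2+M3)/6=-126/61
seg 3: a=-1, c=M3/2=327/122, d=(M4−M3)/(6·1)=-109/122, b=Δ3−h3·(2M3+M4)/6=135/61
t_q=3 → seg 2, τ=1; S=1+-126/61·τ+-33/61·τ²+131/244·τ³=-261/244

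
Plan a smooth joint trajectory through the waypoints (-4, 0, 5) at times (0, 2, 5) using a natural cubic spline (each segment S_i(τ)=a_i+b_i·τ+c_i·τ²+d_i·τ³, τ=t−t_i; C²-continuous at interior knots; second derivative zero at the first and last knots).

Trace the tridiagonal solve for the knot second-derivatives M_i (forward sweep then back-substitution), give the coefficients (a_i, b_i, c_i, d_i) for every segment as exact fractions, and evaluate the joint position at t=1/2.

  seg 0: a=-4 b=31/15 c=0 d=-1/60
  seg 1: a=0 b=28/15 c=-1/10 d=1/90
S(1/2) = -95/32

Δ: Δ0=2, Δ1=5/3
row 1: diag=10, rhs=-2; c'=3/10, d'=-1/5
back: M1=-1/5
M: M0=0, M1=-1/5, M2=0
seg 0: a=-4, c=M0/2=0, d=(M1−M0)/(6·2)=-1/60, b=Δ0−h0·(2M0+M1)/6=31/15
seg 1: a=0, c=M1/2=-1/10, d=(M2−M1)/(6·3)=1/90, b=Δ1−h1·(2M1+M2)/6=28/15
t_q=1/2 → seg 0, τ=1/2; S=-4+31/15·τ+0·τ²+-1/60·τ³=-95/32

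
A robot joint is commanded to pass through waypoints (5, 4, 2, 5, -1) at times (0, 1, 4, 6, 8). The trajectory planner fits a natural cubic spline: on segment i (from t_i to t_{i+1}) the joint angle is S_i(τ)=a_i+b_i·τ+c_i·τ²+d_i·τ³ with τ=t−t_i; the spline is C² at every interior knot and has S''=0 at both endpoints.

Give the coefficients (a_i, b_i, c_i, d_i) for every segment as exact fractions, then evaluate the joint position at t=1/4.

Δ: Δ0=-1, Δ1=-2/3, Δ2=3/2, Δ3=-3
row 1: diag=8, rhs=2; c'=3/8, d'=1/4
row 2: denom=10−3·3/8=71/8; d'=(13−3·1/4)/(71/8)=98/71
row 3: denom=8−2·16/71=536/71; d'=(-27−2·98/71)/(536/71)=-2113/536
back: M3=-2113/536
back: M2=98/71−16/71·-2113/536=152/67
back: M1=1/4−3/8·152/67=-161/268
M: M0=0, M1=-161/268, M2=152/67, M3=-2113/536, M4=0
seg 0: a=5, c=M0/2=0, d=(M1−M0)/(6·1)=-161/1608, b=Δ0−h0·(2M0+M1)/6=-1447/1608
seg 1: a=4, c=M1/2=-161/536, d=(M2−M1)/(6·3)=769/4824, b=Δ1−h1·(2M1+M2)/6=-965/804
seg 2: a=2, c=M2/2=76/67, d=(M3−M2)/(6·2)=-3329/6432, b=Δ2−h2·(2M2+M3)/6=2093/1608
seg 3: a=5, c=M3/2=-2113/1072, d=(M4−M3)/(6·2)=2113/6432, b=Δ3−h3·(2M3+M4)/6=-299/804
t_q=1/4 → seg 0, τ=1/4; S=5+-1447/1608·τ+0·τ²+-161/1608·τ³=163749/34304

  seg 0: a=5 b=-1447/1608 c=0 d=-161/1608
  seg 1: a=4 b=-965/804 c=-161/536 d=769/4824
  seg 2: a=2 b=2093/1608 c=76/67 d=-3329/6432
  seg 3: a=5 b=-299/804 c=-2113/1072 d=2113/6432
S(1/4) = 163749/34304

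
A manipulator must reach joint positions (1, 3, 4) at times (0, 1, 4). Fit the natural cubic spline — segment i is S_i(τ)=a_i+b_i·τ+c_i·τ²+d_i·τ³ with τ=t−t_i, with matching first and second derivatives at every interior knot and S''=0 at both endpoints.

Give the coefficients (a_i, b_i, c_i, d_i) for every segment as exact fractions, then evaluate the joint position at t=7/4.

  seg 0: a=1 b=53/24 c=0 d=-5/24
  seg 1: a=3 b=19/12 c=-5/8 d=5/72
S(7/4) = 1979/512

Δ: Δ0=2, Δ1=1/3
row 1: diag=8, rhs=-10; c'=3/8, d'=-5/4
back: M1=-5/4
M: M0=0, M1=-5/4, M2=0
seg 0: a=1, c=M0/2=0, d=(M1−M0)/(6·1)=-5/24, b=Δ0−h0·(2M0+M1)/6=53/24
seg 1: a=3, c=M1/2=-5/8, d=(M2−M1)/(6·3)=5/72, b=Δ1−h1·(2M1+M2)/6=19/12
t_q=7/4 → seg 1, τ=3/4; S=3+19/12·τ+-5/8·τ²+5/72·τ³=1979/512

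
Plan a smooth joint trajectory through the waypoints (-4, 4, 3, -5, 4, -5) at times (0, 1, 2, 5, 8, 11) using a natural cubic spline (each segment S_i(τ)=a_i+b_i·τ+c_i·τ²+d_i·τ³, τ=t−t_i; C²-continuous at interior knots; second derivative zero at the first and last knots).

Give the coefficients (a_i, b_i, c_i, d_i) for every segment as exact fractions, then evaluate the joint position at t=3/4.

Δ: Δ0=8, Δ1=-1, Δ2=-8/3, Δ3=3, Δ4=-3
row 1: diag=4, rhs=-54; c'=1/4, d'=-27/2
row 2: denom=8−1·1/4=31/4; d'=(-10−1·-27/2)/(31/4)=14/31
row 3: denom=12−3·12/31=336/31; d'=(34−3·14/31)/(336/31)=253/84
row 4: denom=12−3·31/112=1251/112; d'=(-36−3·253/84)/(1251/112)=-5044/1251
back: M4=-5044/1251
back: M3=253/84−31/112·-5044/1251=5164/1251
back: M2=14/31−12/31·5164/1251=-478/417
back: M1=-27/2−1/4·-478/417=-5510/417
M: M0=0, M1=-5510/417, M2=-478/417, M3=5164/1251, M4=-5044/1251, M5=0
seg 0: a=-4, c=M0/2=0, d=(M1−M0)/(6·1)=-2755/1251, b=Δ0−h0·(2M0+M1)/6=12763/1251
seg 1: a=4, c=M1/2=-2755/417, d=(M2−M1)/(6·1)=2516/1251, b=Δ1−h1·(2M1+M2)/6=4498/1251
seg 2: a=3, c=M2/2=-239/417, d=(M3−M2)/(6·3)=3299/11259, b=Δ2−h2·(2M2+M3)/6=-4484/1251
seg 3: a=-5, c=M3/2=2582/1251, d=(M4−M3)/(6·3)=-5104/11259, b=Δ3−h3·(2M3+M4)/6=1111/1251
seg 4: a=4, c=M4/2=-2522/1251, d=(M5−M4)/(6·3)=2522/11259, b=Δ4−h4·(2M4+M5)/6=1291/1251
t_q=3/4 → seg 0, τ=3/4; S=-4+12763/1251·τ+0·τ²+-2755/1251·τ³=72661/26688

  seg 0: a=-4 b=12763/1251 c=0 d=-2755/1251
  seg 1: a=4 b=4498/1251 c=-2755/417 d=2516/1251
  seg 2: a=3 b=-4484/1251 c=-239/417 d=3299/11259
  seg 3: a=-5 b=1111/1251 c=2582/1251 d=-5104/11259
  seg 4: a=4 b=1291/1251 c=-2522/1251 d=2522/11259
S(3/4) = 72661/26688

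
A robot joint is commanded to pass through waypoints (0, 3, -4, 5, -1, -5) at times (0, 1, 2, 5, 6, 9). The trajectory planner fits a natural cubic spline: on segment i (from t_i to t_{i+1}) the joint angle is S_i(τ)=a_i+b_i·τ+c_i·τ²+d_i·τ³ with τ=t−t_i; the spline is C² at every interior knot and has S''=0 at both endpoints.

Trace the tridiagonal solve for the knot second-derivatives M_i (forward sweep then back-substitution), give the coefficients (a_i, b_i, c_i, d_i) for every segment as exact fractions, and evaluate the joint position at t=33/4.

Δ: Δ0=3, Δ1=-7, Δ2=3, Δ3=-6, Δ4=-4/3
row 1: diag=4, rhs=-60; c'=1/4, d'=-15
row 2: denom=8−1·1/4=31/4; d'=(60−1·-15)/(31/4)=300/31
row 3: denom=8−3·12/31=212/31; d'=(-54−3·300/31)/(212/31)=-1287/106
row 4: denom=8−1·31/212=1665/212; d'=(28−1·-1287/106)/(1665/212)=46/9
back: M4=46/9
back: M3=-1287/106−31/212·46/9=-116/9
back: M2=300/31−12/31·-116/9=44/3
back: M1=-15−1/4·44/3=-56/3
M: M0=0, M1=-56/3, M2=44/3, M3=-116/9, M4=46/9, M5=0
seg 0: a=0, c=M0/2=0, d=(M1−M0)/(6·1)=-28/9, b=Δ0−h0·(2M0+M1)/6=55/9
seg 1: a=3, c=M1/2=-28/3, d=(M2−M1)/(6·1)=50/9, b=Δ1−h1·(2M1+M2)/6=-29/9
seg 2: a=-4, c=M2/2=22/3, d=(M3−M2)/(6·3)=-124/81, b=Δ2−h2·(2M2+M3)/6=-47/9
seg 3: a=5, c=M3/2=-58/9, d=(M4−M3)/(6·1)=3, b=Δ3−h3·(2M3+M4)/6=-23/9
seg 4: a=-1, c=M4/2=23/9, d=(M5−M4)/(6·3)=-23/81, b=Δ4−h4·(2M4+M5)/6=-58/9
t_q=33/4 → seg 4, τ=9/4; S=-1+-58/9·τ+23/9·τ²+-23/81·τ³=-371/64

  seg 0: a=0 b=55/9 c=0 d=-28/9
  seg 1: a=3 b=-29/9 c=-28/3 d=50/9
  seg 2: a=-4 b=-47/9 c=22/3 d=-124/81
  seg 3: a=5 b=-23/9 c=-58/9 d=3
  seg 4: a=-1 b=-58/9 c=23/9 d=-23/81
S(33/4) = -371/64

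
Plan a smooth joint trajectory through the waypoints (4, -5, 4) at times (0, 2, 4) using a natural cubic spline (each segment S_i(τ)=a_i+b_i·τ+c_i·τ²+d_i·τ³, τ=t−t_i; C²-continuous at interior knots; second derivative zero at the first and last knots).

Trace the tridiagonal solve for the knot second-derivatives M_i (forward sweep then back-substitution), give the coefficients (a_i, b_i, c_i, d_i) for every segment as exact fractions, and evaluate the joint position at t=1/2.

  seg 0: a=4 b=-27/4 c=0 d=9/16
  seg 1: a=-5 b=0 c=27/8 d=-9/16
S(1/2) = 89/128

Δ: Δ0=-9/2, Δ1=9/2
row 1: diag=8, rhs=54; c'=1/4, d'=27/4
back: M1=27/4
M: M0=0, M1=27/4, M2=0
seg 0: a=4, c=M0/2=0, d=(M1−M0)/(6·2)=9/16, b=Δ0−h0·(2M0+M1)/6=-27/4
seg 1: a=-5, c=M1/2=27/8, d=(M2−M1)/(6·2)=-9/16, b=Δ1−h1·(2M1+M2)/6=0
t_q=1/2 → seg 0, τ=1/2; S=4+-27/4·τ+0·τ²+9/16·τ³=89/128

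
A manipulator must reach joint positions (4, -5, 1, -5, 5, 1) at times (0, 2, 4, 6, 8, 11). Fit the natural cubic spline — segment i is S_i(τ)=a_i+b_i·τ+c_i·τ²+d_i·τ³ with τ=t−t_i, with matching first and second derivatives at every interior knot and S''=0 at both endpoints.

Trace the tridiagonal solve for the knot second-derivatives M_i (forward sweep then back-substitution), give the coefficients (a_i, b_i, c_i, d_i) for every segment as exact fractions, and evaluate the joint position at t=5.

Δ: Δ0=-9/2, Δ1=3, Δ2=-3, Δ3=5, Δ4=-4/3
row 1: diag=8, rhs=45; c'=1/4, d'=45/8
row 2: denom=8−2·1/4=15/2; d'=(-36−2·45/8)/(15/2)=-63/10
row 3: denom=8−2·4/15=112/15; d'=(48−2·-63/10)/(112/15)=909/112
row 4: denom=10−2·15/56=265/28; d'=(-38−2·909/112)/(265/28)=-3037/530
back: M4=-3037/530
back: M3=909/112−15/56·-3037/530=1023/106
back: M2=-63/10−4/15·1023/106=-4703/530
back: M1=45/8−1/4·-4703/530=4157/530
M: M0=0, M1=4157/530, M2=-4703/530, M3=1023/106, M4=-3037/530, M5=0
seg 0: a=4, c=M0/2=0, d=(M1−M0)/(6·2)=4157/6360, b=Δ0−h0·(2M0+M1)/6=-5656/795
seg 1: a=-5, c=M1/2=4157/1060, d=(M2−M1)/(6·2)=-443/318, b=Δ1−h1·(2M1+M2)/6=1159/1590
seg 2: a=1, c=M2/2=-4703/1060, d=(M3−M2)/(6·2)=4909/3180, b=Δ2−h2·(2M2+M3)/6=-479/1590
seg 3: a=-5, c=M3/2=1023/212, d=(M4−M3)/(6·2)=-1019/795, b=Δ3−h3·(2M3+M4)/6=757/1590
seg 4: a=5, c=M4/2=-3037/1060, d=(M5−M4)/(6·3)=3037/9540, b=Δ4−h4·(2M4+M5)/6=6991/1590
t_q=5 → seg 2, τ=1; S=1+-479/1590·τ+-4703/1060·τ²+4909/3180·τ³=-1163/530

  seg 0: a=4 b=-5656/795 c=0 d=4157/6360
  seg 1: a=-5 b=1159/1590 c=4157/1060 d=-443/318
  seg 2: a=1 b=-479/1590 c=-4703/1060 d=4909/3180
  seg 3: a=-5 b=757/1590 c=1023/212 d=-1019/795
  seg 4: a=5 b=6991/1590 c=-3037/1060 d=3037/9540
S(5) = -1163/530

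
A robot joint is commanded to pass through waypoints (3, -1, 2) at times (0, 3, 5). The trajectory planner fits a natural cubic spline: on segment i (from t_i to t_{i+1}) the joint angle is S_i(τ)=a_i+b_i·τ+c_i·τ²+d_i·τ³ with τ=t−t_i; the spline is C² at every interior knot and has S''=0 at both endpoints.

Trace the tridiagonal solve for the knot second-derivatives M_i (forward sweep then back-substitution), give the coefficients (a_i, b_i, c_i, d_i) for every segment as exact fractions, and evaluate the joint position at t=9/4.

  seg 0: a=3 b=-131/60 c=0 d=17/180
  seg 1: a=-1 b=11/30 c=17/20 d=-17/120
S(9/4) = -1071/1280

Δ: Δ0=-4/3, Δ1=3/2
row 1: diag=10, rhs=17; c'=1/5, d'=17/10
back: M1=17/10
M: M0=0, M1=17/10, M2=0
seg 0: a=3, c=M0/2=0, d=(M1−M0)/(6·3)=17/180, b=Δ0−h0·(2M0+M1)/6=-131/60
seg 1: a=-1, c=M1/2=17/20, d=(M2−M1)/(6·2)=-17/120, b=Δ1−h1·(2M1+M2)/6=11/30
t_q=9/4 → seg 0, τ=9/4; S=3+-131/60·τ+0·τ²+17/180·τ³=-1071/1280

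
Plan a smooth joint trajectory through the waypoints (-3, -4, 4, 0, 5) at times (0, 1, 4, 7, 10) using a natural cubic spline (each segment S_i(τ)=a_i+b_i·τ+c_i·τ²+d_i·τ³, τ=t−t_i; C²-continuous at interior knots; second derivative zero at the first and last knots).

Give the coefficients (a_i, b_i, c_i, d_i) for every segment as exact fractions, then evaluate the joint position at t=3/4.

  seg 0: a=-3 b=-91/54 c=0 d=37/54
  seg 1: a=-4 b=10/27 c=37/18 d=-209/486
  seg 2: a=4 b=59/54 c=-49/27 d=163/486
  seg 3: a=0 b=-20/27 c=65/54 d=-65/486
S(3/4) = -4579/1152

Δ: Δ0=-1, Δ1=8/3, Δ2=-4/3, Δ3=5/3
row 1: diag=8, rhs=22; c'=3/8, d'=11/4
row 2: denom=12−3·3/8=87/8; d'=(-24−3·11/4)/(87/8)=-86/29
row 3: denom=12−3·8/29=324/29; d'=(18−3·-86/29)/(324/29)=65/27
back: M3=65/27
back: M2=-86/29−8/29·65/27=-98/27
back: M1=11/4−3/8·-98/27=37/9
M: M0=0, M1=37/9, M2=-98/27, M3=65/27, M4=0
seg 0: a=-3, c=M0/2=0, d=(M1−M0)/(6·1)=37/54, b=Δ0−h0·(2M0+M1)/6=-91/54
seg 1: a=-4, c=M1/2=37/18, d=(M2−M1)/(6·3)=-209/486, b=Δ1−h1·(2M1+M2)/6=10/27
seg 2: a=4, c=M2/2=-49/27, d=(M3−M2)/(6·3)=163/486, b=Δ2−h2·(2M2+M3)/6=59/54
seg 3: a=0, c=M3/2=65/54, d=(M4−M3)/(6·3)=-65/486, b=Δ3−h3·(2M3+M4)/6=-20/27
t_q=3/4 → seg 0, τ=3/4; S=-3+-91/54·τ+0·τ²+37/54·τ³=-4579/1152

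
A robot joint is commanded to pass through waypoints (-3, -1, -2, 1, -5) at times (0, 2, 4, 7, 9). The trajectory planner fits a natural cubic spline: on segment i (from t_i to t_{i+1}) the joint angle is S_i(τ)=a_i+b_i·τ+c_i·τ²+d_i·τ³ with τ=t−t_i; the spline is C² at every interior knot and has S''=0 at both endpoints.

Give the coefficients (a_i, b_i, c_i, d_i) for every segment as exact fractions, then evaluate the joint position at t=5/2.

  seg 0: a=-3 b=1069/688 c=0 d=-381/2752
  seg 1: a=-1 b=-37/344 c=-1143/1376 d=873/2752
  seg 2: a=-2 b=259/688 c=369/344 d=-595/2064
  seg 3: a=1 b=-167/172 c=-1047/688 d=349/1376
S(5/2) = -26899/22016

Δ: Δ0=1, Δ1=-1/2, Δ2=1, Δ3=-3
row 1: diag=8, rhs=-9; c'=1/4, d'=-9/8
row 2: denom=10−2·1/4=19/2; d'=(9−2·-9/8)/(19/2)=45/38
row 3: denom=10−3·6/19=172/19; d'=(-24−3·45/38)/(172/19)=-1047/344
back: M3=-1047/344
back: M2=45/38−6/19·-1047/344=369/172
back: M1=-9/8−1/4·369/172=-1143/688
M: M0=0, M1=-1143/688, M2=369/172, M3=-1047/344, M4=0
seg 0: a=-3, c=M0/2=0, d=(M1−M0)/(6·2)=-381/2752, b=Δ0−h0·(2M0+M1)/6=1069/688
seg 1: a=-1, c=M1/2=-1143/1376, d=(M2−M1)/(6·2)=873/2752, b=Δ1−h1·(2M1+M2)/6=-37/344
seg 2: a=-2, c=M2/2=369/344, d=(M3−M2)/(6·3)=-595/2064, b=Δ2−h2·(2M2+M3)/6=259/688
seg 3: a=1, c=M3/2=-1047/688, d=(M4−M3)/(6·2)=349/1376, b=Δ3−h3·(2M3+M4)/6=-167/172
t_q=5/2 → seg 1, τ=1/2; S=-1+-37/344·τ+-1143/1376·τ²+873/2752·τ³=-26899/22016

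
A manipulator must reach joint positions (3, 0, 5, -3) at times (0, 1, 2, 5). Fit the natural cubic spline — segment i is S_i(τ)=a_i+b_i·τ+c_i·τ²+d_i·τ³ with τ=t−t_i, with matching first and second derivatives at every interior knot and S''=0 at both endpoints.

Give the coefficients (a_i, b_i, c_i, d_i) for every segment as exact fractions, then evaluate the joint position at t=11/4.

  seg 0: a=3 b=-494/93 c=0 d=215/93
  seg 1: a=0 b=151/93 c=215/31 d=-331/93
  seg 2: a=5 b=448/93 c=-116/31 d=116/279
S(11/4) = 3315/496

Δ: Δ0=-3, Δ1=5, Δ2=-8/3
row 1: diag=4, rhs=48; c'=1/4, d'=12
row 2: denom=8−1·1/4=31/4; d'=(-46−1·12)/(31/4)=-232/31
back: M2=-232/31
back: M1=12−1/4·-232/31=430/31
M: M0=0, M1=430/31, M2=-232/31, M3=0
seg 0: a=3, c=M0/2=0, d=(M1−M0)/(6·1)=215/93, b=Δ0−h0·(2M0+M1)/6=-494/93
seg 1: a=0, c=M1/2=215/31, d=(M2−M1)/(6·1)=-331/93, b=Δ1−h1·(2M1+M2)/6=151/93
seg 2: a=5, c=M2/2=-116/31, d=(M3−M2)/(6·3)=116/279, b=Δ2−h2·(2M2+M3)/6=448/93
t_q=11/4 → seg 2, τ=3/4; S=5+448/93·τ+-116/31·τ²+116/279·τ³=3315/496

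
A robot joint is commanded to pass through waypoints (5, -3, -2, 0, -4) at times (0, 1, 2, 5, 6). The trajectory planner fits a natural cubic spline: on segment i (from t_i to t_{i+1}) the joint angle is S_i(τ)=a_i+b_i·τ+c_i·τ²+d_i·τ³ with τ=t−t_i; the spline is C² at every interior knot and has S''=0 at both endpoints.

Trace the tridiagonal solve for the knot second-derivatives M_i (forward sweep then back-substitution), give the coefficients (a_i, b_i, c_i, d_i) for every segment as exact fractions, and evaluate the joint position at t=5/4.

Δ: Δ0=-8, Δ1=1, Δ2=2/3, Δ3=-4
row 1: diag=4, rhs=54; c'=1/4, d'=27/2
row 2: denom=8−1·1/4=31/4; d'=(-2−1·27/2)/(31/4)=-2
row 3: denom=8−3·12/31=212/31; d'=(-28−3·-2)/(212/31)=-341/106
back: M3=-341/106
back: M2=-2−12/31·-341/106=-40/53
back: M1=27/2−1/4·-40/53=1451/106
M: M0=0, M1=1451/106, M2=-40/53, M3=-341/106, M4=0
seg 0: a=5, c=M0/2=0, d=(M1−M0)/(6·1)=1451/636, b=Δ0−h0·(2M0+M1)/6=-6539/636
seg 1: a=-3, c=M1/2=1451/212, d=(M2−M1)/(6·1)=-1531/636, b=Δ1−h1·(2M1+M2)/6=-1093/318
seg 2: a=-2, c=M2/2=-20/53, d=(M3−M2)/(6·3)=-29/212, b=Δ2−h2·(2M2+M3)/6=1927/636
seg 3: a=0, c=M3/2=-341/212, d=(M4−M3)/(6·1)=341/636, b=Δ3−h3·(2M3+M4)/6=-931/318
t_q=5/4 → seg 1, τ=1/4; S=-3+-1093/318·τ+1451/212·τ²+-1531/636·τ³=-47069/13568

  seg 0: a=5 b=-6539/636 c=0 d=1451/636
  seg 1: a=-3 b=-1093/318 c=1451/212 d=-1531/636
  seg 2: a=-2 b=1927/636 c=-20/53 d=-29/212
  seg 3: a=0 b=-931/318 c=-341/212 d=341/636
S(5/4) = -47069/13568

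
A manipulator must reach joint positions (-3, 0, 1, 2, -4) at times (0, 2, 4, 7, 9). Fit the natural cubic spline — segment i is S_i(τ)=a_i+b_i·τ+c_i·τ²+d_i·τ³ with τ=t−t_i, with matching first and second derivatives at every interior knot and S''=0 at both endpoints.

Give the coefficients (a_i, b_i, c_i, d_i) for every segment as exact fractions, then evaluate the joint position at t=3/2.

  seg 0: a=-3 b=1871/1032 c=0 d=-323/4128
  seg 1: a=0 b=451/516 c=-323/688 d=583/4128
  seg 2: a=1 b=713/1032 c=65/172 d=-57/344
  seg 3: a=2 b=-391/258 c=-383/344 d=383/2064
S(3/2) = -5995/11008

Δ: Δ0=3/2, Δ1=1/2, Δ2=1/3, Δ3=-3
row 1: diag=8, rhs=-6; c'=1/4, d'=-3/4
row 2: denom=10−2·1/4=19/2; d'=(-1−2·-3/4)/(19/2)=1/19
row 3: denom=10−3·6/19=172/19; d'=(-20−3·1/19)/(172/19)=-383/172
back: M3=-383/172
back: M2=1/19−6/19·-383/172=65/86
back: M1=-3/4−1/4·65/86=-323/344
M: M0=0, M1=-323/344, M2=65/86, M3=-383/172, M4=0
seg 0: a=-3, c=M0/2=0, d=(M1−M0)/(6·2)=-323/4128, b=Δ0−h0·(2M0+M1)/6=1871/1032
seg 1: a=0, c=M1/2=-323/688, d=(M2−M1)/(6·2)=583/4128, b=Δ1−h1·(2M1+M2)/6=451/516
seg 2: a=1, c=M2/2=65/172, d=(M3−M2)/(6·3)=-57/344, b=Δ2−h2·(2M2+M3)/6=713/1032
seg 3: a=2, c=M3/2=-383/344, d=(M4−M3)/(6·2)=383/2064, b=Δ3−h3·(2M3+M4)/6=-391/258
t_q=3/2 → seg 0, τ=3/2; S=-3+1871/1032·τ+0·τ²+-323/4128·τ³=-5995/11008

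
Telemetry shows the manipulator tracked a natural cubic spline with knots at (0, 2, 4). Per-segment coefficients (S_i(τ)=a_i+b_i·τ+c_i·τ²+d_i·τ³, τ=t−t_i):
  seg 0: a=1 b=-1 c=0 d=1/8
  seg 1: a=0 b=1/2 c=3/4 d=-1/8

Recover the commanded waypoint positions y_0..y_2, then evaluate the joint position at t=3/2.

y_0=1 y_1=0 y_2=3
S(3/2) = -5/64

y_0 = S_0(0) = a_0 = 1
y_1 = S_1(0) = a_1 = 0
y_2 = S_1(2) = 3
t_q=3/2 is in segment 0 (τ=3/2); S_0(τ)=-5/64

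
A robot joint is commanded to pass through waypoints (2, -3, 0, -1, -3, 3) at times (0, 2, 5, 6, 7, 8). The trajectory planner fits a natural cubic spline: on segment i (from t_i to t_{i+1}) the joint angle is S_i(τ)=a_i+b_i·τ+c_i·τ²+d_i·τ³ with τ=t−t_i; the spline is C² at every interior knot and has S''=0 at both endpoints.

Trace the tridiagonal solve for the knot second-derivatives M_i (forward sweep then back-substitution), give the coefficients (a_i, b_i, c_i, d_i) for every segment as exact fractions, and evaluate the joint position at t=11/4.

Δ: Δ0=-5/2, Δ1=1, Δ2=-1, Δ3=-2, Δ4=6
row 1: diag=10, rhs=21; c'=3/10, d'=21/10
row 2: denom=8−3·3/10=71/10; d'=(-12−3·21/10)/(71/10)=-183/71
row 3: denom=4−1·10/71=274/71; d'=(-6−1·-183/71)/(274/71)=-243/274
row 4: denom=4−1·71/274=1025/274; d'=(48−1·-243/274)/(1025/274)=2679/205
back: M4=2679/205
back: M3=-243/274−71/274·2679/205=-876/205
back: M2=-183/71−10/71·-876/205=-81/41
back: M1=21/10−3/10·-81/41=552/205
M: M0=0, M1=552/205, M2=-81/41, M3=-876/205, M4=2679/205, M5=0
seg 0: a=2, c=M0/2=0, d=(M1−M0)/(6·2)=46/205, b=Δ0−h0·(2M0+M1)/6=-1393/410
seg 1: a=-3, c=M1/2=276/205, d=(M2−M1)/(6·3)=-319/1230, b=Δ1−h1·(2M1+M2)/6=-289/410
seg 2: a=0, c=M2/2=-81/82, d=(M3−M2)/(6·1)=-157/410, b=Δ2−h2·(2M2+M3)/6=76/205
seg 3: a=-1, c=M3/2=-438/205, d=(M4−M3)/(6·1)=237/82, b=Δ3−h3·(2M3+M4)/6=-1129/410
seg 4: a=-3, c=M4/2=2679/410, d=(M5−M4)/(6·1)=-893/410, b=Δ4−h4·(2M4+M5)/6=337/205
t_q=11/4 → seg 1, τ=3/4; S=-3+-289/410·τ+276/205·τ²+-319/1230·τ³=-75591/26240

  seg 0: a=2 b=-1393/410 c=0 d=46/205
  seg 1: a=-3 b=-289/410 c=276/205 d=-319/1230
  seg 2: a=0 b=76/205 c=-81/82 d=-157/410
  seg 3: a=-1 b=-1129/410 c=-438/205 d=237/82
  seg 4: a=-3 b=337/205 c=2679/410 d=-893/410
S(11/4) = -75591/26240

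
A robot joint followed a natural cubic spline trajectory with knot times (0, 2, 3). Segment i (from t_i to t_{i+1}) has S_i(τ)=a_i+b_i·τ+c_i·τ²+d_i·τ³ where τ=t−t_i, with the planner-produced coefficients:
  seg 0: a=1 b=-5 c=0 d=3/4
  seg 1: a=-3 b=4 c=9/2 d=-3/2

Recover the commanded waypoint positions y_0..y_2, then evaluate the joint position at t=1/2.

y_0=1 y_1=-3 y_2=4
S(1/2) = -45/32

y_0 = S_0(0) = a_0 = 1
y_1 = S_1(0) = a_1 = -3
y_2 = S_1(1) = 4
t_q=1/2 is in segment 0 (τ=1/2); S_0(τ)=-45/32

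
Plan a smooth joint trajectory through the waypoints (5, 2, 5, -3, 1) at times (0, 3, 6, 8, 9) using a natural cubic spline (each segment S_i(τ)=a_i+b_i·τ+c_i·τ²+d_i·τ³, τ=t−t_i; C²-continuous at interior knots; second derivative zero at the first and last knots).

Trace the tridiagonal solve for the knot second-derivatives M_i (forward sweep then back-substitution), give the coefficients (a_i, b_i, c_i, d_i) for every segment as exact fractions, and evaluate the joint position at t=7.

Δ: Δ0=-1, Δ1=1, Δ2=-4, Δ3=4
row 1: diag=12, rhs=12; c'=1/4, d'=1
row 2: denom=10−3·1/4=37/4; d'=(-30−3·1)/(37/4)=-132/37
row 3: denom=6−2·8/37=206/37; d'=(48−2·-132/37)/(206/37)=1020/103
back: M3=1020/103
back: M2=-132/37−8/37·1020/103=-588/103
back: M1=1−1/4·-588/103=250/103
M: M0=0, M1=250/103, M2=-588/103, M3=1020/103, M4=0
seg 0: a=5, c=M0/2=0, d=(M1−M0)/(6·3)=125/927, b=Δ0−h0·(2M0+M1)/6=-228/103
seg 1: a=2, c=M1/2=125/103, d=(M2−M1)/(6·3)=-419/927, b=Δ1−h1·(2M1+M2)/6=147/103
seg 2: a=5, c=M2/2=-294/103, d=(M3−M2)/(6·2)=134/103, b=Δ2−h2·(2M2+M3)/6=-360/103
seg 3: a=-3, c=M3/2=510/103, d=(M4−M3)/(6·1)=-170/103, b=Δ3−h3·(2M3+M4)/6=72/103
t_q=7 → seg 2, τ=1; S=5+-360/103·τ+-294/103·τ²+134/103·τ³=-5/103

  seg 0: a=5 b=-228/103 c=0 d=125/927
  seg 1: a=2 b=147/103 c=125/103 d=-419/927
  seg 2: a=5 b=-360/103 c=-294/103 d=134/103
  seg 3: a=-3 b=72/103 c=510/103 d=-170/103
S(7) = -5/103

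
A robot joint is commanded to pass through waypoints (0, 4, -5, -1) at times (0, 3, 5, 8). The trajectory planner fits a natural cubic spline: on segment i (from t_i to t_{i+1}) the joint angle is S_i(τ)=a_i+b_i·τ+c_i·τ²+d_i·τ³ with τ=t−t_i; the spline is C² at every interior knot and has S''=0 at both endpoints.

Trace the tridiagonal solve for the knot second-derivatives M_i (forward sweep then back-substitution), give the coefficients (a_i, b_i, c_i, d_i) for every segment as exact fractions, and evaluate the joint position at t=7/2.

Δ: Δ0=4/3, Δ1=-9/2, Δ2=4/3
row 1: diag=10, rhs=-35; c'=1/5, d'=-7/2
row 2: denom=10−2·1/5=48/5; d'=(35−2·-7/2)/(48/5)=35/8
back: M2=35/8
back: M1=-7/2−1/5·35/8=-35/8
M: M0=0, M1=-35/8, M2=35/8, M3=0
seg 0: a=0, c=M0/2=0, d=(M1−M0)/(6·3)=-35/144, b=Δ0−h0·(2M0+M1)/6=169/48
seg 1: a=4, c=M1/2=-35/16, d=(M2−M1)/(6·2)=35/48, b=Δ1−h1·(2M1+M2)/6=-73/24
seg 2: a=-5, c=M2/2=35/16, d=(M3−M2)/(6·3)=-35/144, b=Δ2−h2·(2M2+M3)/6=-73/24
t_q=7/2 → seg 1, τ=1/2; S=4+-73/24·τ+-35/16·τ²+35/48·τ³=259/128

  seg 0: a=0 b=169/48 c=0 d=-35/144
  seg 1: a=4 b=-73/24 c=-35/16 d=35/48
  seg 2: a=-5 b=-73/24 c=35/16 d=-35/144
S(7/2) = 259/128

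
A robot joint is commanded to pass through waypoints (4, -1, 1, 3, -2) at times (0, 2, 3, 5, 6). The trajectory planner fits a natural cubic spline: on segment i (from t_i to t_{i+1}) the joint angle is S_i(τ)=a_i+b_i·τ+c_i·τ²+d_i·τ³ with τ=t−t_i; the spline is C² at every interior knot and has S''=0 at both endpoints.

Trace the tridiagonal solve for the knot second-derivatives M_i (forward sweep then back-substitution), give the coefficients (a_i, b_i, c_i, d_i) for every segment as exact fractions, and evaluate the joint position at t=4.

Δ: Δ0=-5/2, Δ1=2, Δ2=1, Δ3=-5
row 1: diag=6, rhs=27; c'=1/6, d'=9/2
row 2: denom=6−1·1/6=35/6; d'=(-6−1·9/2)/(35/6)=-9/5
row 3: denom=6−2·12/35=186/35; d'=(-36−2·-9/5)/(186/35)=-189/31
back: M3=-189/31
back: M2=-9/5−12/35·-189/31=9/31
back: M1=9/2−1/6·9/31=138/31
M: M0=0, M1=138/31, M2=9/31, M3=-189/31, M4=0
seg 0: a=4, c=M0/2=0, d=(M1−M0)/(6·2)=23/62, b=Δ0−h0·(2M0+M1)/6=-247/62
seg 1: a=-1, c=M1/2=69/31, d=(M2−M1)/(6·1)=-43/62, b=Δ1−h1·(2M1+M2)/6=29/62
seg 2: a=1, c=M2/2=9/62, d=(M3−M2)/(6·2)=-33/62, b=Δ2−h2·(2M2+M3)/6=88/31
seg 3: a=3, c=M3/2=-189/62, d=(M4−M3)/(6·1)=63/62, b=Δ3−h3·(2M3+M4)/6=-92/31
t_q=4 → seg 2, τ=1; S=1+88/31·τ+9/62·τ²+-33/62·τ³=107/31

  seg 0: a=4 b=-247/62 c=0 d=23/62
  seg 1: a=-1 b=29/62 c=69/31 d=-43/62
  seg 2: a=1 b=88/31 c=9/62 d=-33/62
  seg 3: a=3 b=-92/31 c=-189/62 d=63/62
S(4) = 107/31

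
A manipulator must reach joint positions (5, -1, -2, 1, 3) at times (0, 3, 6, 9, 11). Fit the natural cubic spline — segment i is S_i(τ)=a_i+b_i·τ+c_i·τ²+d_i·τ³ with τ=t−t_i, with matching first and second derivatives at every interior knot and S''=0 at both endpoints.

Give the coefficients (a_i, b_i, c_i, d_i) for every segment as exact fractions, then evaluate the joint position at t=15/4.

  seg 0: a=5 b=-973/414 c=0 d=145/3726
  seg 1: a=-1 b=-269/207 c=145/414 d=-35/3726
  seg 2: a=-2 b=227/414 c=55/207 d=-143/3726
  seg 3: a=1 b=229/207 c=-11/138 d=11/828
S(15/4) = -5245/2944

Δ: Δ0=-2, Δ1=-1/3, Δ2=1, Δ3=1
row 1: diag=12, rhs=10; c'=1/4, d'=5/6
row 2: denom=12−3·1/4=45/4; d'=(8−3·5/6)/(45/4)=22/45
row 3: denom=10−3·4/15=46/5; d'=(0−3·22/45)/(46/5)=-11/69
back: M3=-11/69
back: M2=22/45−4/15·-11/69=110/207
back: M1=5/6−1/4·110/207=145/207
M: M0=0, M1=145/207, M2=110/207, M3=-11/69, M4=0
seg 0: a=5, c=M0/2=0, d=(M1−M0)/(6·3)=145/3726, b=Δ0−h0·(2M0+M1)/6=-973/414
seg 1: a=-1, c=M1/2=145/414, d=(M2−M1)/(6·3)=-35/3726, b=Δ1−h1·(2M1+M2)/6=-269/207
seg 2: a=-2, c=M2/2=55/207, d=(M3−M2)/(6·3)=-143/3726, b=Δ2−h2·(2M2+M3)/6=227/414
seg 3: a=1, c=M3/2=-11/138, d=(M4−M3)/(6·2)=11/828, b=Δ3−h3·(2M3+M4)/6=229/207
t_q=15/4 → seg 1, τ=3/4; S=-1+-269/207·τ+145/414·τ²+-35/3726·τ³=-5245/2944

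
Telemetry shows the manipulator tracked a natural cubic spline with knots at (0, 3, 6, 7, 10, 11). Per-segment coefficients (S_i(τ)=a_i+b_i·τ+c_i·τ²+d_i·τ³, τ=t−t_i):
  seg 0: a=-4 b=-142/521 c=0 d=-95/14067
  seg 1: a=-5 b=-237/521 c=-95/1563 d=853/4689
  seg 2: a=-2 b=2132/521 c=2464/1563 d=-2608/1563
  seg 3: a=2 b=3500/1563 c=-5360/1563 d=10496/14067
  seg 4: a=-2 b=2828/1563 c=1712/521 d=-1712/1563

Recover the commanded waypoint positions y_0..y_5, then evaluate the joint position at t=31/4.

y_0=-4 y_1=-5 y_2=-2 y_3=2 y_4=-2 y_5=2
S(31/4) = 1076/521

y_0 = S_0(0) = a_0 = -4
y_1 = S_1(0) = a_1 = -5
y_2 = S_2(0) = a_2 = -2
y_3 = S_3(0) = a_3 = 2
y_4 = S_4(0) = a_4 = -2
y_5 = S_4(1) = 2
t_q=31/4 is in segment 3 (τ=3/4); S_3(τ)=1076/521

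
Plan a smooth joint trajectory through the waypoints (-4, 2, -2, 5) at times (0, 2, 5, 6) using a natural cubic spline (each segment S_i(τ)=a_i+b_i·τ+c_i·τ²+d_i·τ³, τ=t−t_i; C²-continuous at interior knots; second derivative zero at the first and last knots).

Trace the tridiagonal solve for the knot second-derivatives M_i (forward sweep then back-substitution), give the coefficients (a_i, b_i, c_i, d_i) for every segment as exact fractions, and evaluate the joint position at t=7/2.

Δ: Δ0=3, Δ1=-4/3, Δ2=7
row 1: diag=10, rhs=-26; c'=3/10, d'=-13/5
row 2: denom=8−3·3/10=71/10; d'=(50−3·-13/5)/(71/10)=578/71
back: M2=578/71
back: M1=-13/5−3/10·578/71=-358/71
M: M0=0, M1=-358/71, M2=578/71, M3=0
seg 0: a=-4, c=M0/2=0, d=(M1−M0)/(6·2)=-179/426, b=Δ0−h0·(2M0+M1)/6=997/213
seg 1: a=2, c=M1/2=-179/71, d=(M2−M1)/(6·3)=52/71, b=Δ1−h1·(2M1+M2)/6=-77/213
seg 2: a=-2, c=M2/2=289/71, d=(M3−M2)/(6·1)=-289/213, b=Δ2−h2·(2M2+M3)/6=913/213
t_q=7/2 → seg 1, τ=3/2; S=2+-77/213·τ+-179/71·τ²+52/71·τ³=-495/284

  seg 0: a=-4 b=997/213 c=0 d=-179/426
  seg 1: a=2 b=-77/213 c=-179/71 d=52/71
  seg 2: a=-2 b=913/213 c=289/71 d=-289/213
S(7/2) = -495/284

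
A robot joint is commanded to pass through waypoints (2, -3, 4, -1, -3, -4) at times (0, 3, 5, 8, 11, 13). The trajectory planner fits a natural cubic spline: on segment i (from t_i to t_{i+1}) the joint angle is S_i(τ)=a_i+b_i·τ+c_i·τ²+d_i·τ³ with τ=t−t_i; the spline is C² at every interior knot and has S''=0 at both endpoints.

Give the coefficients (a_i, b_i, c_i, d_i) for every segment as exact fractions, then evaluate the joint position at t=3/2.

Δ: Δ0=-5/3, Δ1=7/2, Δ2=-5/3, Δ3=-2/3, Δ4=-1/2
row 1: diag=10, rhs=31; c'=1/5, d'=31/10
row 2: denom=10−2·1/5=48/5; d'=(-31−2·31/10)/(48/5)=-31/8
row 3: denom=12−3·5/16=177/16; d'=(6−3·-31/8)/(177/16)=94/59
row 4: denom=10−3·16/59=542/59; d'=(1−3·94/59)/(542/59)=-223/542
back: M4=-223/542
back: M3=94/59−16/59·-223/542=462/271
back: M2=-31/8−5/16·462/271=-2389/542
back: M1=31/10−1/5·-2389/542=1079/271
M: M0=0, M1=1079/271, M2=-2389/542, M3=462/271, M4=-223/542, M5=0
seg 0: a=2, c=M0/2=0, d=(M1−M0)/(6·3)=1079/4878, b=Δ0−h0·(2M0+M1)/6=-5947/1626
seg 1: a=-3, c=M1/2=1079/542, d=(M2−M1)/(6·2)=-4547/6504, b=Δ1−h1·(2M1+M2)/6=1882/813
seg 2: a=4, c=M2/2=-2389/1084, d=(M3−M2)/(6·3)=3313/9756, b=Δ2−h2·(2M2+M3)/6=3071/1626
seg 3: a=-1, c=M3/2=231/271, d=(M4−M3)/(6·3)=-1147/9756, b=Δ3−h3·(2M3+M4)/6=-7043/3252
seg 4: a=-3, c=M4/2=-223/1084, d=(M5−M4)/(6·2)=223/6504, b=Δ4−h4·(2M4+M5)/6=-367/1626
t_q=3/2 → seg 0, τ=3/2; S=2+-5947/1626·τ+0·τ²+1079/4878·τ³=-11879/4336

  seg 0: a=2 b=-5947/1626 c=0 d=1079/4878
  seg 1: a=-3 b=1882/813 c=1079/542 d=-4547/6504
  seg 2: a=4 b=3071/1626 c=-2389/1084 d=3313/9756
  seg 3: a=-1 b=-7043/3252 c=231/271 d=-1147/9756
  seg 4: a=-3 b=-367/1626 c=-223/1084 d=223/6504
S(3/2) = -11879/4336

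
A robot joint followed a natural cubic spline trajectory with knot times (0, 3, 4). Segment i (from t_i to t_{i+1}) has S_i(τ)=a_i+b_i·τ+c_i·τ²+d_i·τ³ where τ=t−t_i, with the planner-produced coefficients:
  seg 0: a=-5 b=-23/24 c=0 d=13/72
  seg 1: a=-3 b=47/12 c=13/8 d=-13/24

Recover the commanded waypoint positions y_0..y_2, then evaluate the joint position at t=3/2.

y_0=-5 y_1=-3 y_2=2
S(3/2) = -373/64

y_0 = S_0(0) = a_0 = -5
y_1 = S_1(0) = a_1 = -3
y_2 = S_1(1) = 2
t_q=3/2 is in segment 0 (τ=3/2); S_0(τ)=-373/64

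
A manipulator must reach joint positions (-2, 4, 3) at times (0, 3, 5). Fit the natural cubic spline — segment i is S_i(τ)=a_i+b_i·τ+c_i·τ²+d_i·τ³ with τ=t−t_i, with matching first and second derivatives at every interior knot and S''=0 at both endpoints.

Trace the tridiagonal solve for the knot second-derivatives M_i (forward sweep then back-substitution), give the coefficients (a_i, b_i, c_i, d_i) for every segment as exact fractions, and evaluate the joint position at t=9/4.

  seg 0: a=-2 b=11/4 c=0 d=-1/12
  seg 1: a=4 b=1/2 c=-3/4 d=1/8
S(9/4) = 829/256

Δ: Δ0=2, Δ1=-1/2
row 1: diag=10, rhs=-15; c'=1/5, d'=-3/2
back: M1=-3/2
M: M0=0, M1=-3/2, M2=0
seg 0: a=-2, c=M0/2=0, d=(M1−M0)/(6·3)=-1/12, b=Δ0−h0·(2M0+M1)/6=11/4
seg 1: a=4, c=M1/2=-3/4, d=(M2−M1)/(6·2)=1/8, b=Δ1−h1·(2M1+M2)/6=1/2
t_q=9/4 → seg 0, τ=9/4; S=-2+11/4·τ+0·τ²+-1/12·τ³=829/256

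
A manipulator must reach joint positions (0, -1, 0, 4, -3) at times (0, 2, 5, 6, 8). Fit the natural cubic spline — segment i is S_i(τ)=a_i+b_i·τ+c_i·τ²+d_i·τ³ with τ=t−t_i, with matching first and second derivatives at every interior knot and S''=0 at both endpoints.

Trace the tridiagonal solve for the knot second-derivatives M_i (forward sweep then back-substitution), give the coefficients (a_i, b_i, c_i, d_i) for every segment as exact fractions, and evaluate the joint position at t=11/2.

  seg 0: a=0 b=-41/156 c=0 d=-37/624
  seg 1: a=-1 b=-38/39 c=-37/104 d=19/72
  seg 2: a=0 b=1253/312 c=105/52 d=-635/312
  seg 3: a=4 b=76/39 c=-425/104 d=425/624
S(11/2) = 1879/832

Δ: Δ0=-1/2, Δ1=1/3, Δ2=4, Δ3=-7/2
row 1: diag=10, rhs=5; c'=3/10, d'=1/2
row 2: denom=8−3·3/10=71/10; d'=(22−3·1/2)/(71/10)=205/71
row 3: denom=6−1·10/71=416/71; d'=(-45−1·205/71)/(416/71)=-425/52
back: M3=-425/52
back: M2=205/71−10/71·-425/52=105/26
back: M1=1/2−3/10·105/26=-37/52
M: M0=0, M1=-37/52, M2=105/26, M3=-425/52, M4=0
seg 0: a=0, c=M0/2=0, d=(M1−M0)/(6·2)=-37/624, b=Δ0−h0·(2M0+M1)/6=-41/156
seg 1: a=-1, c=M1/2=-37/104, d=(M2−M1)/(6·3)=19/72, b=Δ1−h1·(2M1+M2)/6=-38/39
seg 2: a=0, c=M2/2=105/52, d=(M3−M2)/(6·1)=-635/312, b=Δ2−h2·(2M2+M3)/6=1253/312
seg 3: a=4, c=M3/2=-425/104, d=(M4−M3)/(6·2)=425/624, b=Δ3−h3·(2M3+M4)/6=76/39
t_q=11/2 → seg 2, τ=1/2; S=0+1253/312·τ+105/52·τ²+-635/312·τ³=1879/832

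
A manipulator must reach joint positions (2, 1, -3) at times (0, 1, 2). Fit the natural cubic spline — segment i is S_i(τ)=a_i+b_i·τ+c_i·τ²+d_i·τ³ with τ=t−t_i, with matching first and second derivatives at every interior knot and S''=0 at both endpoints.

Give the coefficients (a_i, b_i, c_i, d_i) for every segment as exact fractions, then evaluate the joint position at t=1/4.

Δ: Δ0=-1, Δ1=-4
row 1: diag=4, rhs=-18; c'=1/4, d'=-9/2
back: M1=-9/2
M: M0=0, M1=-9/2, M2=0
seg 0: a=2, c=M0/2=0, d=(M1−M0)/(6·1)=-3/4, b=Δ0−h0·(2M0+M1)/6=-1/4
seg 1: a=1, c=M1/2=-9/4, d=(M2−M1)/(6·1)=3/4, b=Δ1−h1·(2M1+M2)/6=-5/2
t_q=1/4 → seg 0, τ=1/4; S=2+-1/4·τ+0·τ²+-3/4·τ³=493/256

  seg 0: a=2 b=-1/4 c=0 d=-3/4
  seg 1: a=1 b=-5/2 c=-9/4 d=3/4
S(1/4) = 493/256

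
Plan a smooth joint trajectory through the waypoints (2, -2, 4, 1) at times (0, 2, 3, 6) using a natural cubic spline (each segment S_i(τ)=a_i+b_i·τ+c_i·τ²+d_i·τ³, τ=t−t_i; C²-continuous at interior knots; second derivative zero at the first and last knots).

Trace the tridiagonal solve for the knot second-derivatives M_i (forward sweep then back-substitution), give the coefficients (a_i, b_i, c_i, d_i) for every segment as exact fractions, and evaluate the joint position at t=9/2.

Δ: Δ0=-2, Δ1=6, Δ2=-1
row 1: diag=6, rhs=48; c'=1/6, d'=8
row 2: denom=8−1·1/6=47/6; d'=(-42−1·8)/(47/6)=-300/47
back: M2=-300/47
back: M1=8−1/6·-300/47=426/47
M: M0=0, M1=426/47, M2=-300/47, M3=0
seg 0: a=2, c=M0/2=0, d=(M1−M0)/(6·2)=71/94, b=Δ0−h0·(2M0+M1)/6=-236/47
seg 1: a=-2, c=M1/2=213/47, d=(M2−M1)/(6·1)=-121/47, b=Δ1−h1·(2M1+M2)/6=190/47
seg 2: a=4, c=M2/2=-150/47, d=(M3−M2)/(6·3)=50/141, b=Δ2−h2·(2M2+M3)/6=253/47
t_q=9/2 → seg 2, τ=3/2; S=4+253/47·τ+-150/47·τ²+50/141·τ³=1145/188

  seg 0: a=2 b=-236/47 c=0 d=71/94
  seg 1: a=-2 b=190/47 c=213/47 d=-121/47
  seg 2: a=4 b=253/47 c=-150/47 d=50/141
S(9/2) = 1145/188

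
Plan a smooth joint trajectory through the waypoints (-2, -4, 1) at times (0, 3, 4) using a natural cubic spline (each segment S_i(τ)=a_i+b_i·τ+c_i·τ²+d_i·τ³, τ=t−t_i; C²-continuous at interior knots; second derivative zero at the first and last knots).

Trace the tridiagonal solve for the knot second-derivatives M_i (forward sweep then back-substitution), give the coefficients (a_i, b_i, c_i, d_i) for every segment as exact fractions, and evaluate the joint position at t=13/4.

  seg 0: a=-2 b=-67/24 c=0 d=17/72
  seg 1: a=-4 b=43/12 c=17/8 d=-17/24
S(13/4) = -1527/512

Δ: Δ0=-2/3, Δ1=5
row 1: diag=8, rhs=34; c'=1/8, d'=17/4
back: M1=17/4
M: M0=0, M1=17/4, M2=0
seg 0: a=-2, c=M0/2=0, d=(M1−M0)/(6·3)=17/72, b=Δ0−h0·(2M0+M1)/6=-67/24
seg 1: a=-4, c=M1/2=17/8, d=(M2−M1)/(6·1)=-17/24, b=Δ1−h1·(2M1+M2)/6=43/12
t_q=13/4 → seg 1, τ=1/4; S=-4+43/12·τ+17/8·τ²+-17/24·τ³=-1527/512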